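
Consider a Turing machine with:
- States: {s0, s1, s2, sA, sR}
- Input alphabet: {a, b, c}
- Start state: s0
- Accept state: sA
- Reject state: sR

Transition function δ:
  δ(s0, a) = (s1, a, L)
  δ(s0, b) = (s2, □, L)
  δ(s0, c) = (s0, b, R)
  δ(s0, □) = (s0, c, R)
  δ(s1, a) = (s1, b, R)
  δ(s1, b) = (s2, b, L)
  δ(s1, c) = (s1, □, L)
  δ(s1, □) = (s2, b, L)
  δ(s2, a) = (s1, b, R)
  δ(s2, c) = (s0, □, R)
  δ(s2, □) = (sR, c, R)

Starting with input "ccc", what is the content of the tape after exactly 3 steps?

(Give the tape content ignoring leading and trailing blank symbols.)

Execution trace:
Initial: [s0]ccc
Step 1: δ(s0, c) = (s0, b, R) → b[s0]cc
Step 2: δ(s0, c) = (s0, b, R) → bb[s0]c
Step 3: δ(s0, c) = (s0, b, R) → bbb[s0]□

After 3 steps, the tape (ignoring leading/trailing blanks) is: bbb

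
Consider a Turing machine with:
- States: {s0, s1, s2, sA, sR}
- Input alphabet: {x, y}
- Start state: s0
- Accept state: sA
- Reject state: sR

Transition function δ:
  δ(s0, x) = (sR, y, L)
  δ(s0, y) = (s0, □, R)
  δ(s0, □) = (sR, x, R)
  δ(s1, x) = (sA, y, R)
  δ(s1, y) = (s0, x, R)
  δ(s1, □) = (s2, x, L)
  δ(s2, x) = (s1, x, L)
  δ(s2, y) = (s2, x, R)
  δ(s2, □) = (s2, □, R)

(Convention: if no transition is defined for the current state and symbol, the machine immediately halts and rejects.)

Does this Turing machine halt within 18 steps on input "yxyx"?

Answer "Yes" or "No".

Execution trace:
Initial: [s0]yxyx
Step 1: δ(s0, y) = (s0, □, R) → □[s0]xyx
Step 2: δ(s0, x) = (sR, y, L) → [sR]□yyx

The machine reaches the reject state sR and halts.
The machine halted after 2 steps (within the 18-step bound).

Answer: Yes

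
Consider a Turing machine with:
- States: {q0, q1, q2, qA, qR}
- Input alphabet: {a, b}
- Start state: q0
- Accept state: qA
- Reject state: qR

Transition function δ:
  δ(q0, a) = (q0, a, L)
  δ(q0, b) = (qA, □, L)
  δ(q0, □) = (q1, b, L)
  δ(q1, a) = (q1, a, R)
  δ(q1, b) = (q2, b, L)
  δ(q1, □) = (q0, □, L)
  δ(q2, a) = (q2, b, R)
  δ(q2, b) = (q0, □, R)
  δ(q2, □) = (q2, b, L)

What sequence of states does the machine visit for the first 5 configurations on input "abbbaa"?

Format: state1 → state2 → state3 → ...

Execution trace:
Initial: [q0]abbbaa
Step 1: δ(q0, a) = (q0, a, L) → [q0]□abbbaa
Step 2: δ(q0, □) = (q1, b, L) → [q1]□babbbaa
Step 3: δ(q1, □) = (q0, □, L) → [q0]□□babbbaa
Step 4: δ(q0, □) = (q1, b, L) → [q1]□b□babbbaa

State sequence: q0 → q0 → q1 → q0 → q1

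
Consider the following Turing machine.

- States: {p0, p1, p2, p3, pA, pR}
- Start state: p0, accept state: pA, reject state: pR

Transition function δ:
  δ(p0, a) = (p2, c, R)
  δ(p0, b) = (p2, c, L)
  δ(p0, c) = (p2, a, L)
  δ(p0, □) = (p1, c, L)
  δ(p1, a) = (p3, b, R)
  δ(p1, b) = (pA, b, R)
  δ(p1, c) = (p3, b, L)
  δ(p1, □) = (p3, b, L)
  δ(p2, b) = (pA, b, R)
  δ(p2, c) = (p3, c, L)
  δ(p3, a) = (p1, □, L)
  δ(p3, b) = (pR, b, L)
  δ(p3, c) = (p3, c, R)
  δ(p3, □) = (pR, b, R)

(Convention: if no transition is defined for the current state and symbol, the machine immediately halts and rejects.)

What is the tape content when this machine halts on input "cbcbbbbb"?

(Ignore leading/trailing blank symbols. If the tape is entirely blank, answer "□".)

Execution trace:
Initial: [p0]cbcbbbbb
Step 1: δ(p0, c) = (p2, a, L) → [p2]□abcbbbbb

No transition is defined for δ(p2, □). By convention the machine halts and rejects.

Final tape (ignoring leading/trailing blanks): abcbbbbb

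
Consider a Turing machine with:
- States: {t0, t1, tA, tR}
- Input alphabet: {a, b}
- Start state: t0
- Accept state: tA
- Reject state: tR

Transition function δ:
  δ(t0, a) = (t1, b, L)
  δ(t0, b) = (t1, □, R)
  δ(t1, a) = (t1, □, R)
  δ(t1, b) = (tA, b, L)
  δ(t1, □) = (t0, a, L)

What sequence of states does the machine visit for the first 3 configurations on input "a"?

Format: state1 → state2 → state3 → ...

Execution trace:
Initial: [t0]a
Step 1: δ(t0, a) = (t1, b, L) → [t1]□b
Step 2: δ(t1, □) = (t0, a, L) → [t0]□ab

No transition is defined for δ(t0, □). By convention the machine halts and rejects.

State sequence: t0 → t1 → t0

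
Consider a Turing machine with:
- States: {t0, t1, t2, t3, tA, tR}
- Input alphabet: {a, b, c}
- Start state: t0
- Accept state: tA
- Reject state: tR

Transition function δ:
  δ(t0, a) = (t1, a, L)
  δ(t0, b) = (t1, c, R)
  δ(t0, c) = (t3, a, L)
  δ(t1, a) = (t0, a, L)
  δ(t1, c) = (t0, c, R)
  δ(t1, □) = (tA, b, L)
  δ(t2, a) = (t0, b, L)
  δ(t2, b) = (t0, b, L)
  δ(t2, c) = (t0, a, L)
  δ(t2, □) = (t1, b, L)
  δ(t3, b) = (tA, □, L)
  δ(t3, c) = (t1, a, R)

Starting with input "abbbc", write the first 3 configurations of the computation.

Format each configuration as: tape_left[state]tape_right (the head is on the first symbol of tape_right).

Transitions applied:
Step 1: δ(t0, a) = (t1, a, L)
Step 2: δ(t1, □) = (tA, b, L)

The first 3 configurations are:
[t0]abbbc ⊢ [t1]□abbbc ⊢ [tA]□babbbc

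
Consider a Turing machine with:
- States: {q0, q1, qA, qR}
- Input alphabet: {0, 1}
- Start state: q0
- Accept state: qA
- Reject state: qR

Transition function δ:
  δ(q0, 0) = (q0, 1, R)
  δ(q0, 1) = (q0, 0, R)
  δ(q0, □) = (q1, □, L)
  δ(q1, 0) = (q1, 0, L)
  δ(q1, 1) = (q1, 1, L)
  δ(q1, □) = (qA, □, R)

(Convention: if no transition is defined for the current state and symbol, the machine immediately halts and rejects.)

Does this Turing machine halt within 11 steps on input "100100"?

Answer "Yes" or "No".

Execution trace:
Initial: [q0]100100
Step 1: δ(q0, 1) = (q0, 0, R) → 0[q0]00100
Step 2: δ(q0, 0) = (q0, 1, R) → 01[q0]0100
Step 3: δ(q0, 0) = (q0, 1, R) → 011[q0]100
Step 4: δ(q0, 1) = (q0, 0, R) → 0110[q0]00
Step 5: δ(q0, 0) = (q0, 1, R) → 01101[q0]0
Step 6: δ(q0, 0) = (q0, 1, R) → 011011[q0]□
Step 7: δ(q0, □) = (q1, □, L) → 01101[q1]1□
Step 8: δ(q1, 1) = (q1, 1, L) → 0110[q1]11□
Step 9: δ(q1, 1) = (q1, 1, L) → 011[q1]011□
Step 10: δ(q1, 0) = (q1, 0, L) → 01[q1]1011□
Step 11: δ(q1, 1) = (q1, 1, L) → 0[q1]11011□

The machine has not reached a halting state after 11 steps.
The machine did not halt within the 11-step bound.

Answer: No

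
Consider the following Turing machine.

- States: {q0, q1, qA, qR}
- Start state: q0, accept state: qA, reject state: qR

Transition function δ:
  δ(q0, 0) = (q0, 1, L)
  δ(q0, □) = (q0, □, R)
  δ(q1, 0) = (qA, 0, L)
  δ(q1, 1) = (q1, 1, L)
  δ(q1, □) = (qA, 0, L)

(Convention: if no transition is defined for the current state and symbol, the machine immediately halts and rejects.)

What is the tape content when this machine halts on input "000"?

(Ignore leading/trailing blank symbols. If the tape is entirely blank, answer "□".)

Execution trace:
Initial: [q0]000
Step 1: δ(q0, 0) = (q0, 1, L) → [q0]□100
Step 2: δ(q0, □) = (q0, □, R) → □[q0]100

No transition is defined for δ(q0, 1). By convention the machine halts and rejects.

Final tape (ignoring leading/trailing blanks): 100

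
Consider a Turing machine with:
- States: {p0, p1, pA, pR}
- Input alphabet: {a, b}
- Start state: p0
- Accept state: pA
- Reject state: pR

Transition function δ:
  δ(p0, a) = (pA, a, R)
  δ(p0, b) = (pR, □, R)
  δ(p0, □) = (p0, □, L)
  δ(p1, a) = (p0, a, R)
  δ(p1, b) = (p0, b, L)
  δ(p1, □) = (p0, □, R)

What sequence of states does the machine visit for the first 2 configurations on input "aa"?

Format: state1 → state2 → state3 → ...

Execution trace:
Initial: [p0]aa
Step 1: δ(p0, a) = (pA, a, R) → a[pA]a

The machine reaches the accept state pA and halts.

State sequence: p0 → pA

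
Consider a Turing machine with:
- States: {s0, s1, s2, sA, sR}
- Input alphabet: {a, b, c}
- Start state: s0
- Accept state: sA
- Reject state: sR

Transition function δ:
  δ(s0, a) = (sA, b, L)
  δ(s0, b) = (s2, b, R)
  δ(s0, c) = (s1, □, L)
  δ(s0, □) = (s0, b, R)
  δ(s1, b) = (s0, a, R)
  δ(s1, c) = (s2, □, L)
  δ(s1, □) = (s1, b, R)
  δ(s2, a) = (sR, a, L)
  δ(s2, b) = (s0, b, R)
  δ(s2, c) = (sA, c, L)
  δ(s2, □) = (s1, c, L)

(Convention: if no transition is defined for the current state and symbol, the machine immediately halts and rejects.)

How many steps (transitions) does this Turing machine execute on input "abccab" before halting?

Execution trace:
Initial: [s0]abccab
Step 1: δ(s0, a) = (sA, b, L) → [sA]□bbccab

The machine reaches the accept state sA and halts.

The machine executed 1 step before halting.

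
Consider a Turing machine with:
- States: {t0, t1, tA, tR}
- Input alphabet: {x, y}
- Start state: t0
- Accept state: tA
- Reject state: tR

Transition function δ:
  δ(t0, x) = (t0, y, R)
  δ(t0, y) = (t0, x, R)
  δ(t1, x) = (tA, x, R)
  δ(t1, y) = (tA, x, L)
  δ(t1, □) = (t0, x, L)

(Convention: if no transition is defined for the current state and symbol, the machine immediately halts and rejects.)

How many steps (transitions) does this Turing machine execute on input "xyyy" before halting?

Execution trace:
Initial: [t0]xyyy
Step 1: δ(t0, x) = (t0, y, R) → y[t0]yyy
Step 2: δ(t0, y) = (t0, x, R) → yx[t0]yy
Step 3: δ(t0, y) = (t0, x, R) → yxx[t0]y
Step 4: δ(t0, y) = (t0, x, R) → yxxx[t0]□

No transition is defined for δ(t0, □). By convention the machine halts and rejects.

The machine executed 4 steps before halting.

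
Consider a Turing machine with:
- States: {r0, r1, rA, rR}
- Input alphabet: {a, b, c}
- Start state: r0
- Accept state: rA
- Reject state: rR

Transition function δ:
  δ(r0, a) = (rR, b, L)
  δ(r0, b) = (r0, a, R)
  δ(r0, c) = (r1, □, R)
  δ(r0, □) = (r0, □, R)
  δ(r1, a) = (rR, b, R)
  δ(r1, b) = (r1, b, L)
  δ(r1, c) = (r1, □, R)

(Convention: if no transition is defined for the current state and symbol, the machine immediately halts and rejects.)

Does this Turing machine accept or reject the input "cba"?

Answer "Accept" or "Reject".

Execution trace:
Initial: [r0]cba
Step 1: δ(r0, c) = (r1, □, R) → □[r1]ba
Step 2: δ(r1, b) = (r1, b, L) → [r1]□ba

No transition is defined for δ(r1, □). By convention the machine halts and rejects.

Answer: Reject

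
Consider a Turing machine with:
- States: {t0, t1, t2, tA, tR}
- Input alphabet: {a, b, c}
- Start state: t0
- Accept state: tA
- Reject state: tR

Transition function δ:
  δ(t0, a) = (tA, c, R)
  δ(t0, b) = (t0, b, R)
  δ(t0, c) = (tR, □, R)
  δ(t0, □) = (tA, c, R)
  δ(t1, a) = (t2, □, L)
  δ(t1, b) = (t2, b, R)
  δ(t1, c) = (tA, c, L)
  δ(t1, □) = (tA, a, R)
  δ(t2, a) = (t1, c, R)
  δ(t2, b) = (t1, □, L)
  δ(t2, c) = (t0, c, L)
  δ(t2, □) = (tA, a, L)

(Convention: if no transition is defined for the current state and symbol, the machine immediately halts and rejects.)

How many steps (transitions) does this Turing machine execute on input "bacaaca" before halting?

Execution trace:
Initial: [t0]bacaaca
Step 1: δ(t0, b) = (t0, b, R) → b[t0]acaaca
Step 2: δ(t0, a) = (tA, c, R) → bc[tA]caaca

The machine reaches the accept state tA and halts.

The machine executed 2 steps before halting.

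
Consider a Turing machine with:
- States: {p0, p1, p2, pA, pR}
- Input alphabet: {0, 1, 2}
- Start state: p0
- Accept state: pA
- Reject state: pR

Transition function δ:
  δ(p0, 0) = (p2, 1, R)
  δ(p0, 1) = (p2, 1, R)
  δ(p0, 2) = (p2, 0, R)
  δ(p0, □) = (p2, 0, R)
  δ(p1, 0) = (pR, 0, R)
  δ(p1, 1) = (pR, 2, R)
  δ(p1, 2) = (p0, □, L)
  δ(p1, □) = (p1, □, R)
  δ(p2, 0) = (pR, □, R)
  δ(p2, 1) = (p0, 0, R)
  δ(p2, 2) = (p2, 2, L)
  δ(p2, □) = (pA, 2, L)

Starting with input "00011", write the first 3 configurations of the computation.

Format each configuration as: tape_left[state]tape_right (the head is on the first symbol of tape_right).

Transitions applied:
Step 1: δ(p0, 0) = (p2, 1, R)
Step 2: δ(p2, 0) = (pR, □, R)

The first 3 configurations are:
[p0]00011 ⊢ 1[p2]0011 ⊢ 1□[pR]011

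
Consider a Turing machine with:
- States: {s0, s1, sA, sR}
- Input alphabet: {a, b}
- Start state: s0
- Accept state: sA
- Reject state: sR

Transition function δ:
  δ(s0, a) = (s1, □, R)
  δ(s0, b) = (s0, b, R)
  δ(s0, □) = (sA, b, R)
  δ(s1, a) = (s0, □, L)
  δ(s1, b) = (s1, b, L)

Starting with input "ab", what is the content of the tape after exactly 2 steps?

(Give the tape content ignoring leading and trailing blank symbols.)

Execution trace:
Initial: [s0]ab
Step 1: δ(s0, a) = (s1, □, R) → □[s1]b
Step 2: δ(s1, b) = (s1, b, L) → [s1]□b

No transition is defined for δ(s1, □). By convention the machine halts and rejects.

After 2 steps, the tape (ignoring leading/trailing blanks) is: b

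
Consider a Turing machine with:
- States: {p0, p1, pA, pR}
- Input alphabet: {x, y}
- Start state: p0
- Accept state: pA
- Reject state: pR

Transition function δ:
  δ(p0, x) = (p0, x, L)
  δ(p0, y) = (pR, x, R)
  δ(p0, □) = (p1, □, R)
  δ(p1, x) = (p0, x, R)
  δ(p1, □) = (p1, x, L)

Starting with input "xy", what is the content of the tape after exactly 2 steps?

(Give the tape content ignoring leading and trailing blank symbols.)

Execution trace:
Initial: [p0]xy
Step 1: δ(p0, x) = (p0, x, L) → [p0]□xy
Step 2: δ(p0, □) = (p1, □, R) → □[p1]xy

After 2 steps, the tape (ignoring leading/trailing blanks) is: xy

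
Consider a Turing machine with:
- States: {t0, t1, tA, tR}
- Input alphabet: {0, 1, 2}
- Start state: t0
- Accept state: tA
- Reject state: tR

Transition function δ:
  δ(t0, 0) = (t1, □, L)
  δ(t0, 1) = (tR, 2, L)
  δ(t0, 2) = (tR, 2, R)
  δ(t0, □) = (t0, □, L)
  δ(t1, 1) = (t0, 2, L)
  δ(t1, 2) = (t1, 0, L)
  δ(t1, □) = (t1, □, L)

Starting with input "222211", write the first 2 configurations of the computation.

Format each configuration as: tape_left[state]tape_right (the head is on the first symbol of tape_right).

Transitions applied:
Step 1: δ(t0, 2) = (tR, 2, R)

The first 2 configurations are:
[t0]222211 ⊢ 2[tR]22211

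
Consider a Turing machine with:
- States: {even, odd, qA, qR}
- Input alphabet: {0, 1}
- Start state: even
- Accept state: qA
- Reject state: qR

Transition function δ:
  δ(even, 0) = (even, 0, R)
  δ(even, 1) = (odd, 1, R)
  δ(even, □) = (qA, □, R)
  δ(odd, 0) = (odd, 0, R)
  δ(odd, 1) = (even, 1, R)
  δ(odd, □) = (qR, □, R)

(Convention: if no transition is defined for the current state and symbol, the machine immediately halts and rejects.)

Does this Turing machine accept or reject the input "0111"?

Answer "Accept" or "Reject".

Execution trace:
Initial: [even]0111
Step 1: δ(even, 0) = (even, 0, R) → 0[even]111
Step 2: δ(even, 1) = (odd, 1, R) → 01[odd]11
Step 3: δ(odd, 1) = (even, 1, R) → 011[even]1
Step 4: δ(even, 1) = (odd, 1, R) → 0111[odd]□
Step 5: δ(odd, □) = (qR, □, R) → 0111□[qR]□

The machine reaches the reject state qR and halts.

Answer: Reject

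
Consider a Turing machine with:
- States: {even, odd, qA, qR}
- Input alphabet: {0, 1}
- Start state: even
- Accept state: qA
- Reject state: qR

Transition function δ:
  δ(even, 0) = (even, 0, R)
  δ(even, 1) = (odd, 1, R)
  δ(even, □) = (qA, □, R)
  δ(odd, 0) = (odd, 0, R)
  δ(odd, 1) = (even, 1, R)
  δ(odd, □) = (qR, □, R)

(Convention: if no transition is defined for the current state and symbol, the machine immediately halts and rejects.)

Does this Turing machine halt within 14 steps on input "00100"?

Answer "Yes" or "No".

Execution trace:
Initial: [even]00100
Step 1: δ(even, 0) = (even, 0, R) → 0[even]0100
Step 2: δ(even, 0) = (even, 0, R) → 00[even]100
Step 3: δ(even, 1) = (odd, 1, R) → 001[odd]00
Step 4: δ(odd, 0) = (odd, 0, R) → 0010[odd]0
Step 5: δ(odd, 0) = (odd, 0, R) → 00100[odd]□
Step 6: δ(odd, □) = (qR, □, R) → 00100□[qR]□

The machine reaches the reject state qR and halts.
The machine halted after 6 steps (within the 14-step bound).

Answer: Yes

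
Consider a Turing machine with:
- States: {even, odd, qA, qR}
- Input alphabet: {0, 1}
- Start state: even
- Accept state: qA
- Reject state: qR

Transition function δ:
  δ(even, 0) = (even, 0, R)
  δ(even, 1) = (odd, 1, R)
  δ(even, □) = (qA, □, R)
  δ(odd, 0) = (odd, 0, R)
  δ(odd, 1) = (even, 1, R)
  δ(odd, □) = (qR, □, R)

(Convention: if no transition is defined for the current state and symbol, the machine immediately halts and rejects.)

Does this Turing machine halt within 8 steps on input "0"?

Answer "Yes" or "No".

Execution trace:
Initial: [even]0
Step 1: δ(even, 0) = (even, 0, R) → 0[even]□
Step 2: δ(even, □) = (qA, □, R) → 0□[qA]□

The machine reaches the accept state qA and halts.
The machine halted after 2 steps (within the 8-step bound).

Answer: Yes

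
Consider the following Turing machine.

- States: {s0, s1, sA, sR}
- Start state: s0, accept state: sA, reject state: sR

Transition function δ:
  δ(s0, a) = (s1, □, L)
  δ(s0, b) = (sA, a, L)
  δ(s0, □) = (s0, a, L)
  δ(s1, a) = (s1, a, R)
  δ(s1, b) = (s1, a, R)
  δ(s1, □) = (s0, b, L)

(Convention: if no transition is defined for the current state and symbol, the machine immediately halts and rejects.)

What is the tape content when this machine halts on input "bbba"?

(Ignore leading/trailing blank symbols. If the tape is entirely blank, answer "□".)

Execution trace:
Initial: [s0]bbba
Step 1: δ(s0, b) = (sA, a, L) → [sA]□abba

The machine reaches the accept state sA and halts.

Final tape (ignoring leading/trailing blanks): abba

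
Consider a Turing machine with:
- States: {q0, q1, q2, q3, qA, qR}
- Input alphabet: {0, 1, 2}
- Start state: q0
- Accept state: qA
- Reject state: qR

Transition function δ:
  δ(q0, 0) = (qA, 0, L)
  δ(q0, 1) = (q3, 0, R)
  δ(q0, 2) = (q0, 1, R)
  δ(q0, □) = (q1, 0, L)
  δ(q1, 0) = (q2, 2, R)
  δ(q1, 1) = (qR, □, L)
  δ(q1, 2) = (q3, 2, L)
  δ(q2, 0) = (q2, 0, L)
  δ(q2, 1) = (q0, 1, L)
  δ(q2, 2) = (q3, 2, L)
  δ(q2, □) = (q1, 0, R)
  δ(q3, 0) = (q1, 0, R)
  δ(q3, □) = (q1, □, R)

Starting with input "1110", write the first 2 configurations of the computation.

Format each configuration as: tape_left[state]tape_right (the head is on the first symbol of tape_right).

Transitions applied:
Step 1: δ(q0, 1) = (q3, 0, R)

The first 2 configurations are:
[q0]1110 ⊢ 0[q3]110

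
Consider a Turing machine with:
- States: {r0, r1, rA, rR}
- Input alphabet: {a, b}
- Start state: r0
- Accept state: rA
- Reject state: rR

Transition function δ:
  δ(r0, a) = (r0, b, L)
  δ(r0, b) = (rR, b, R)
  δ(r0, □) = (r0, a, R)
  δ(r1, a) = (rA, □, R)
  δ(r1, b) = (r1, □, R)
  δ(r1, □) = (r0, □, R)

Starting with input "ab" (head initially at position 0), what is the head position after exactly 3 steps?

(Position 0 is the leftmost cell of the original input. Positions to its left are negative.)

Execution trace (head position shown):
Step 0: [r0]ab  (head at position 0)
Step 1: move left → [r0]□bb  (head at position -1)
Step 2: move right → a[r0]bb  (head at position 0)
Step 3: move right → ab[rR]b  (head at position 1)

After 3 steps, the head is at position 1.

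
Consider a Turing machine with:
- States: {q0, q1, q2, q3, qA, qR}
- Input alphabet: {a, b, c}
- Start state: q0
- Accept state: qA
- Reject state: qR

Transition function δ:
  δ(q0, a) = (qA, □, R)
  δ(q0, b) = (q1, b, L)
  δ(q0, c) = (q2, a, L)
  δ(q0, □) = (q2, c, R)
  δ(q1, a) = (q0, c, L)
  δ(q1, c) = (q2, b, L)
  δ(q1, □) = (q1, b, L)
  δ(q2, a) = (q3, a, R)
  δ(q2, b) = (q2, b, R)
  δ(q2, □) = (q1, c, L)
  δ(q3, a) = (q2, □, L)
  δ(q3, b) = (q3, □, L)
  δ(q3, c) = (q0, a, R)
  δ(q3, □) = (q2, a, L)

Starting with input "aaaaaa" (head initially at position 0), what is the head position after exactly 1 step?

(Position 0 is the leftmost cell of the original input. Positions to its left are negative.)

Execution trace (head position shown):
Step 0: [q0]aaaaaa  (head at position 0)
Step 1: move right → □[qA]aaaaa  (head at position 1)

After 1 step, the head is at position 1.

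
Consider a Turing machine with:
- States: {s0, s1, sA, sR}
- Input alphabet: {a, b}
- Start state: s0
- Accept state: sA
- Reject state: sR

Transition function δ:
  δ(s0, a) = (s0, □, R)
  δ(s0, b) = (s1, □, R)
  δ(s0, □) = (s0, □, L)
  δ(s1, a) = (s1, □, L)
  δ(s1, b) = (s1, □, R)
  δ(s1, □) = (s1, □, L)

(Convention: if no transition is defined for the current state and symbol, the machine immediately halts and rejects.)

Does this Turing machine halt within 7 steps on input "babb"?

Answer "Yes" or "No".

Execution trace:
Initial: [s0]babb
Step 1: δ(s0, b) = (s1, □, R) → □[s1]abb
Step 2: δ(s1, a) = (s1, □, L) → [s1]□□bb
Step 3: δ(s1, □) = (s1, □, L) → [s1]□□□bb
Step 4: δ(s1, □) = (s1, □, L) → [s1]□□□□bb
Step 5: δ(s1, □) = (s1, □, L) → [s1]□□□□□bb
Step 6: δ(s1, □) = (s1, □, L) → [s1]□□□□□□bb
Step 7: δ(s1, □) = (s1, □, L) → [s1]□□□□□□□bb

The machine has not reached a halting state after 7 steps.
The machine did not halt within the 7-step bound.

Answer: No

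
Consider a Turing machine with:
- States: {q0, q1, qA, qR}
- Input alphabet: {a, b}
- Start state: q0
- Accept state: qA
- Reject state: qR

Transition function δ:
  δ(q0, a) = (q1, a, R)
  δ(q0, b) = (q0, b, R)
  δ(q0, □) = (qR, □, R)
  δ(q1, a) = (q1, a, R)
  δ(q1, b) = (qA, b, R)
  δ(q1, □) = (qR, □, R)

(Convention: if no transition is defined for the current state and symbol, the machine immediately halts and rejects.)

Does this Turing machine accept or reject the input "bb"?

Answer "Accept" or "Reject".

Execution trace:
Initial: [q0]bb
Step 1: δ(q0, b) = (q0, b, R) → b[q0]b
Step 2: δ(q0, b) = (q0, b, R) → bb[q0]□
Step 3: δ(q0, □) = (qR, □, R) → bb□[qR]□

The machine reaches the reject state qR and halts.

Answer: Reject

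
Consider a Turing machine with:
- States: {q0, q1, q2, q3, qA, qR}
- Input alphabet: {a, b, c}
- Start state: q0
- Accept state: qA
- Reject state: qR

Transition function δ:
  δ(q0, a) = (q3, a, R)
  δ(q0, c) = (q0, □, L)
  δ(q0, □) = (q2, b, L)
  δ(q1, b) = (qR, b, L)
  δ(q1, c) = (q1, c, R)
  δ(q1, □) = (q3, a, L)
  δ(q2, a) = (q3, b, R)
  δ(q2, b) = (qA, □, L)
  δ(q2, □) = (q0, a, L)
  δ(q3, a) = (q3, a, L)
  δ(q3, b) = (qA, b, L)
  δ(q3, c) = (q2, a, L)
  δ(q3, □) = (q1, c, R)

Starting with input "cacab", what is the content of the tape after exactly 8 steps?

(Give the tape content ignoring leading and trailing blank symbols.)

Execution trace:
Initial: [q0]cacab
Step 1: δ(q0, c) = (q0, □, L) → [q0]□□acab
Step 2: δ(q0, □) = (q2, b, L) → [q2]□b□acab
Step 3: δ(q2, □) = (q0, a, L) → [q0]□ab□acab
Step 4: δ(q0, □) = (q2, b, L) → [q2]□bab□acab
Step 5: δ(q2, □) = (q0, a, L) → [q0]□abab□acab
Step 6: δ(q0, □) = (q2, b, L) → [q2]□babab□acab
Step 7: δ(q2, □) = (q0, a, L) → [q0]□ababab□acab
Step 8: δ(q0, □) = (q2, b, L) → [q2]□bababab□acab

After 8 steps, the tape (ignoring leading/trailing blanks) is: bababab□acab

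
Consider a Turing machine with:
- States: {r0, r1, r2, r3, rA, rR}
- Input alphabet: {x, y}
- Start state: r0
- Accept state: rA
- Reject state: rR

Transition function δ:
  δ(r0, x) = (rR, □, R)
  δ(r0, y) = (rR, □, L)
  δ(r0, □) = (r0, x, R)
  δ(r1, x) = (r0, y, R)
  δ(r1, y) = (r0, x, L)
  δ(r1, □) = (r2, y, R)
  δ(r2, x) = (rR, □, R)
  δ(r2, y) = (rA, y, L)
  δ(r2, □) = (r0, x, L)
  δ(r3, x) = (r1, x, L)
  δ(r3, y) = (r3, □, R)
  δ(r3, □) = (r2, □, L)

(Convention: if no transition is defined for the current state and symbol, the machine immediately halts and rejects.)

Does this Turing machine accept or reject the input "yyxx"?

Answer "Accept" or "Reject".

Execution trace:
Initial: [r0]yyxx
Step 1: δ(r0, y) = (rR, □, L) → [rR]□□yxx

The machine reaches the reject state rR and halts.

Answer: Reject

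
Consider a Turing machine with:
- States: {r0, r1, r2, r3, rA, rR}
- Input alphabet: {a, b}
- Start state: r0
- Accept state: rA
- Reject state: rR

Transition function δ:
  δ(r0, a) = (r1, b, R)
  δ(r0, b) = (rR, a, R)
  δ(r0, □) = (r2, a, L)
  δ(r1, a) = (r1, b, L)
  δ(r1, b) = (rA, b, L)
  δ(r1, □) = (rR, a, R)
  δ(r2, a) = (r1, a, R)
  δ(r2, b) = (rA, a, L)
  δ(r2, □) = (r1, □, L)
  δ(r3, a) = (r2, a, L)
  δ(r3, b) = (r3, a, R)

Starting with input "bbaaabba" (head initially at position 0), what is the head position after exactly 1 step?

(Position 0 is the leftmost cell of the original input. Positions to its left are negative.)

Execution trace (head position shown):
Step 0: [r0]bbaaabba  (head at position 0)
Step 1: move right → a[rR]baaabba  (head at position 1)

After 1 step, the head is at position 1.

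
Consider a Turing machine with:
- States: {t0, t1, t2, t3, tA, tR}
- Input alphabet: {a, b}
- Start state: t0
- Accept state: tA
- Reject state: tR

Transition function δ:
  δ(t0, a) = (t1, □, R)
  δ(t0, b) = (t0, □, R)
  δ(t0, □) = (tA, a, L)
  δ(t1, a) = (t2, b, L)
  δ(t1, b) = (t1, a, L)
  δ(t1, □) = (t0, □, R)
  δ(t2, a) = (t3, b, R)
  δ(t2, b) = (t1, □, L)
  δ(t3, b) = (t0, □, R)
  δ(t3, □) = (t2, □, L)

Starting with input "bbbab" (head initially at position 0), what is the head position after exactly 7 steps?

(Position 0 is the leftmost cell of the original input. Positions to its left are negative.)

Execution trace (head position shown):
Step 0: [t0]bbbab  (head at position 0)
Step 1: move right → □[t0]bbab  (head at position 1)
Step 2: move right → □□[t0]bab  (head at position 2)
Step 3: move right → □□□[t0]ab  (head at position 3)
Step 4: move right → □□□□[t1]b  (head at position 4)
Step 5: move left → □□□[t1]□a  (head at position 3)
Step 6: move right → □□□□[t0]a  (head at position 4)
Step 7: move right → □□□□□[t1]□  (head at position 5)

After 7 steps, the head is at position 5.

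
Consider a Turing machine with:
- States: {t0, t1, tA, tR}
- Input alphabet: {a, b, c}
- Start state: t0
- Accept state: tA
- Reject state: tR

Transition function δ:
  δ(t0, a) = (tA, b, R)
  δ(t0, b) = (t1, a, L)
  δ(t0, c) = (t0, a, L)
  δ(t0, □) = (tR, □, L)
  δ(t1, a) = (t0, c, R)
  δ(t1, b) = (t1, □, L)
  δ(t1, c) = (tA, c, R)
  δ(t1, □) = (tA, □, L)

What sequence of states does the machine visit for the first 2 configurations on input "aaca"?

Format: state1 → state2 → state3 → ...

Execution trace:
Initial: [t0]aaca
Step 1: δ(t0, a) = (tA, b, R) → b[tA]aca

The machine reaches the accept state tA and halts.

State sequence: t0 → tA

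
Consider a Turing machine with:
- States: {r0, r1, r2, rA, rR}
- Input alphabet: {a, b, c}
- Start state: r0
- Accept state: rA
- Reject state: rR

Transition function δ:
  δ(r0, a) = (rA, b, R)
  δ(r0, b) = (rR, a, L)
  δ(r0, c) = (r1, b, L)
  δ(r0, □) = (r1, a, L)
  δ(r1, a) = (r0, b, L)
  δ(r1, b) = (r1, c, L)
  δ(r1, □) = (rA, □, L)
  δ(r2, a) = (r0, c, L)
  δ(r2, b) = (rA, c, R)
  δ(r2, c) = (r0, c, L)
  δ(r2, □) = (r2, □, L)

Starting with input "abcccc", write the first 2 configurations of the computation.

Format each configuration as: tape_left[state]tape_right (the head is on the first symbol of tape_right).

Transitions applied:
Step 1: δ(r0, a) = (rA, b, R)

The first 2 configurations are:
[r0]abcccc ⊢ b[rA]bcccc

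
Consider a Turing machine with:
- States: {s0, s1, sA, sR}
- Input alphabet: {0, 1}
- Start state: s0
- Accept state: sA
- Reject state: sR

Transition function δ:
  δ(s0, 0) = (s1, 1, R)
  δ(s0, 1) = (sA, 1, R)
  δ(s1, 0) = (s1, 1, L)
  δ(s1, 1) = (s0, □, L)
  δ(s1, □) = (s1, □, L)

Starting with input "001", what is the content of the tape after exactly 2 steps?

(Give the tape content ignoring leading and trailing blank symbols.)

Execution trace:
Initial: [s0]001
Step 1: δ(s0, 0) = (s1, 1, R) → 1[s1]01
Step 2: δ(s1, 0) = (s1, 1, L) → [s1]111

After 2 steps, the tape (ignoring leading/trailing blanks) is: 111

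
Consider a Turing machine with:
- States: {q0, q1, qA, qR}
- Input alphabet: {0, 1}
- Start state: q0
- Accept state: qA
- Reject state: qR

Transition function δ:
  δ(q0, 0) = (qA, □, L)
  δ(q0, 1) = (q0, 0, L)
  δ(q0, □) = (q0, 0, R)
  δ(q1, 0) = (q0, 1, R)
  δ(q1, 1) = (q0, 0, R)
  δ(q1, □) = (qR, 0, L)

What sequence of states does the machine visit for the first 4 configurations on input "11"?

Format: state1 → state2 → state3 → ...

Execution trace:
Initial: [q0]11
Step 1: δ(q0, 1) = (q0, 0, L) → [q0]□01
Step 2: δ(q0, □) = (q0, 0, R) → 0[q0]01
Step 3: δ(q0, 0) = (qA, □, L) → [qA]0□1

The machine reaches the accept state qA and halts.

State sequence: q0 → q0 → q0 → qA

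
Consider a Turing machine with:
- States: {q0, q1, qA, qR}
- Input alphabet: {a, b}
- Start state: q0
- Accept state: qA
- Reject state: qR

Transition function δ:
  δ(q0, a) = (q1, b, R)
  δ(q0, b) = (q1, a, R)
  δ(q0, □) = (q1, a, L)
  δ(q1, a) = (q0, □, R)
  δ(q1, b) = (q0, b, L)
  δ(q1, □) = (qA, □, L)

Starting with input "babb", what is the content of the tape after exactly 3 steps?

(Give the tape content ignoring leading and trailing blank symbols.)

Execution trace:
Initial: [q0]babb
Step 1: δ(q0, b) = (q1, a, R) → a[q1]abb
Step 2: δ(q1, a) = (q0, □, R) → a□[q0]bb
Step 3: δ(q0, b) = (q1, a, R) → a□a[q1]b

After 3 steps, the tape (ignoring leading/trailing blanks) is: a□ab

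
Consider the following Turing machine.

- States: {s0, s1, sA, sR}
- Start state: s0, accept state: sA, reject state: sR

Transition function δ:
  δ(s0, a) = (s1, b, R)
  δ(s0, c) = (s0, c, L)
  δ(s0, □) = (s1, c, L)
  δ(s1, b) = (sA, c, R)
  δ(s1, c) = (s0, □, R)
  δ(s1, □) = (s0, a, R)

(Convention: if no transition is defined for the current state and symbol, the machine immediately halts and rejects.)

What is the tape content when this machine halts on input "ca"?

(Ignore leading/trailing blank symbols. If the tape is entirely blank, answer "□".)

Execution trace:
Initial: [s0]ca
Step 1: δ(s0, c) = (s0, c, L) → [s0]□ca
Step 2: δ(s0, □) = (s1, c, L) → [s1]□cca
Step 3: δ(s1, □) = (s0, a, R) → a[s0]cca
Step 4: δ(s0, c) = (s0, c, L) → [s0]acca
Step 5: δ(s0, a) = (s1, b, R) → b[s1]cca
Step 6: δ(s1, c) = (s0, □, R) → b□[s0]ca
Step 7: δ(s0, c) = (s0, c, L) → b[s0]□ca
Step 8: δ(s0, □) = (s1, c, L) → [s1]bcca
Step 9: δ(s1, b) = (sA, c, R) → c[sA]cca

The machine reaches the accept state sA and halts.

Final tape (ignoring leading/trailing blanks): ccca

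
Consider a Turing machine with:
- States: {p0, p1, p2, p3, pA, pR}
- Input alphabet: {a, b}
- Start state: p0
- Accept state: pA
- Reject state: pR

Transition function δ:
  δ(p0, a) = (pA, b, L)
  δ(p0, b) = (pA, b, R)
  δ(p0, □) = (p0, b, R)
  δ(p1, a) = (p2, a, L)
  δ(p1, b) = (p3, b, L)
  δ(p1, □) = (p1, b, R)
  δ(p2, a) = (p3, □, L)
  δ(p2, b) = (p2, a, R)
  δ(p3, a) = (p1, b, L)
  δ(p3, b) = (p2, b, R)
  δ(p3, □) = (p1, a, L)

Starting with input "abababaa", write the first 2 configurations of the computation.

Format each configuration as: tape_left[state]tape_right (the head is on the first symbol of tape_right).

Transitions applied:
Step 1: δ(p0, a) = (pA, b, L)

The first 2 configurations are:
[p0]abababaa ⊢ [pA]□bbababaa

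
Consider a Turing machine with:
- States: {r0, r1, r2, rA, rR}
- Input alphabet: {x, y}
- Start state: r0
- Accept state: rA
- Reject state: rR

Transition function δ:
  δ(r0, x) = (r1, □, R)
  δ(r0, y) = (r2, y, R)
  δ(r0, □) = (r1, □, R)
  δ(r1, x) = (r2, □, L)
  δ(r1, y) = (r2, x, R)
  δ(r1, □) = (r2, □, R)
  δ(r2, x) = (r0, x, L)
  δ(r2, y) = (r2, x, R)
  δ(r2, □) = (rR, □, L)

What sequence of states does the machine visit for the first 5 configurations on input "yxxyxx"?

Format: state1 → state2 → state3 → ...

Execution trace:
Initial: [r0]yxxyxx
Step 1: δ(r0, y) = (r2, y, R) → y[r2]xxyxx
Step 2: δ(r2, x) = (r0, x, L) → [r0]yxxyxx
Step 3: δ(r0, y) = (r2, y, R) → y[r2]xxyxx
Step 4: δ(r2, x) = (r0, x, L) → [r0]yxxyxx

State sequence: r0 → r2 → r0 → r2 → r0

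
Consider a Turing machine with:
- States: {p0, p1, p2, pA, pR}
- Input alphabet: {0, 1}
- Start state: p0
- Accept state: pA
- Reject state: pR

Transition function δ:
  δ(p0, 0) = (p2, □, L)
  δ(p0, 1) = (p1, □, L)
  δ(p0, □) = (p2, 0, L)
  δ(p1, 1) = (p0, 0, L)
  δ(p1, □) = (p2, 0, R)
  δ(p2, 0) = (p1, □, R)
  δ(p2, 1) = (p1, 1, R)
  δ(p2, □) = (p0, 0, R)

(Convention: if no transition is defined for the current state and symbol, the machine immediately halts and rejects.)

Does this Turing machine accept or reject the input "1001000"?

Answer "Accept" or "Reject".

Execution trace:
Initial: [p0]1001000
Step 1: δ(p0, 1) = (p1, □, L) → [p1]□□001000
Step 2: δ(p1, □) = (p2, 0, R) → 0[p2]□001000
Step 3: δ(p2, □) = (p0, 0, R) → 00[p0]001000
Step 4: δ(p0, 0) = (p2, □, L) → 0[p2]0□01000
Step 5: δ(p2, 0) = (p1, □, R) → 0□[p1]□01000
Step 6: δ(p1, □) = (p2, 0, R) → 0□0[p2]01000
Step 7: δ(p2, 0) = (p1, □, R) → 0□0□[p1]1000
Step 8: δ(p1, 1) = (p0, 0, L) → 0□0[p0]□0000
Step 9: δ(p0, □) = (p2, 0, L) → 0□[p2]000000
Step 10: δ(p2, 0) = (p1, □, R) → 0□□[p1]00000

No transition is defined for δ(p1, 0). By convention the machine halts and rejects.

Answer: Reject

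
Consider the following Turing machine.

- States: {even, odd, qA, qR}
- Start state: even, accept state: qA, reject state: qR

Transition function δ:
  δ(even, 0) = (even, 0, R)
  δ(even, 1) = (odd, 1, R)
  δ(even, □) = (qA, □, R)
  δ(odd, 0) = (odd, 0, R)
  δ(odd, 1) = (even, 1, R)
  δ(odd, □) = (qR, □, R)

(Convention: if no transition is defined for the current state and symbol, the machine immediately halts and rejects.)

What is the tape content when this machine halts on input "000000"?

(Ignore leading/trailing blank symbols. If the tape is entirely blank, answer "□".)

Execution trace:
Initial: [even]000000
Step 1: δ(even, 0) = (even, 0, R) → 0[even]00000
Step 2: δ(even, 0) = (even, 0, R) → 00[even]0000
Step 3: δ(even, 0) = (even, 0, R) → 000[even]000
Step 4: δ(even, 0) = (even, 0, R) → 0000[even]00
Step 5: δ(even, 0) = (even, 0, R) → 00000[even]0
Step 6: δ(even, 0) = (even, 0, R) → 000000[even]□
Step 7: δ(even, □) = (qA, □, R) → 000000□[qA]□

The machine reaches the accept state qA and halts.

Final tape (ignoring leading/trailing blanks): 000000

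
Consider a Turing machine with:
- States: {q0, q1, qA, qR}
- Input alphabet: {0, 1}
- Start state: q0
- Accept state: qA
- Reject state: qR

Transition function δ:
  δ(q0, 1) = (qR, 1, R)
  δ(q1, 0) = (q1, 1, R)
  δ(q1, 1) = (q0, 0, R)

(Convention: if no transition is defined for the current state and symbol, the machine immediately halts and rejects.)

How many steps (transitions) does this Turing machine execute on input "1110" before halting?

Execution trace:
Initial: [q0]1110
Step 1: δ(q0, 1) = (qR, 1, R) → 1[qR]110

The machine reaches the reject state qR and halts.

The machine executed 1 step before halting.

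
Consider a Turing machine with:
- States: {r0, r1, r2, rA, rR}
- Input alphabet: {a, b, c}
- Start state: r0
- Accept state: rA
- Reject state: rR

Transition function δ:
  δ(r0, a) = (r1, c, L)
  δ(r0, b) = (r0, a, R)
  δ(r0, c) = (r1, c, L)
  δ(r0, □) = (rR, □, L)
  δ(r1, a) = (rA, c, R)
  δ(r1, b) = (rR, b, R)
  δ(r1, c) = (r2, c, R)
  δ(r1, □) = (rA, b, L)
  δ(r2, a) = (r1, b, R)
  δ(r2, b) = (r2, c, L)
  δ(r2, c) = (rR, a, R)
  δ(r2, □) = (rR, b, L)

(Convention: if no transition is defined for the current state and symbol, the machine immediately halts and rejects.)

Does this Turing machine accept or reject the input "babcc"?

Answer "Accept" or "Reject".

Execution trace:
Initial: [r0]babcc
Step 1: δ(r0, b) = (r0, a, R) → a[r0]abcc
Step 2: δ(r0, a) = (r1, c, L) → [r1]acbcc
Step 3: δ(r1, a) = (rA, c, R) → c[rA]cbcc

The machine reaches the accept state rA and halts.

Answer: Accept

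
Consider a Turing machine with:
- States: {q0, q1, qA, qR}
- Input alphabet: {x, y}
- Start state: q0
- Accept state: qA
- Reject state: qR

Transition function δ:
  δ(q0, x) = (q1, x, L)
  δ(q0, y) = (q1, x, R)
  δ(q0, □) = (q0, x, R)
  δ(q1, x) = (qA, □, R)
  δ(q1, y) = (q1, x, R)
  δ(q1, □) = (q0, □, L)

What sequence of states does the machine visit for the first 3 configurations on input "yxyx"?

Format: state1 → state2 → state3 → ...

Execution trace:
Initial: [q0]yxyx
Step 1: δ(q0, y) = (q1, x, R) → x[q1]xyx
Step 2: δ(q1, x) = (qA, □, R) → x□[qA]yx

The machine reaches the accept state qA and halts.

State sequence: q0 → q1 → qA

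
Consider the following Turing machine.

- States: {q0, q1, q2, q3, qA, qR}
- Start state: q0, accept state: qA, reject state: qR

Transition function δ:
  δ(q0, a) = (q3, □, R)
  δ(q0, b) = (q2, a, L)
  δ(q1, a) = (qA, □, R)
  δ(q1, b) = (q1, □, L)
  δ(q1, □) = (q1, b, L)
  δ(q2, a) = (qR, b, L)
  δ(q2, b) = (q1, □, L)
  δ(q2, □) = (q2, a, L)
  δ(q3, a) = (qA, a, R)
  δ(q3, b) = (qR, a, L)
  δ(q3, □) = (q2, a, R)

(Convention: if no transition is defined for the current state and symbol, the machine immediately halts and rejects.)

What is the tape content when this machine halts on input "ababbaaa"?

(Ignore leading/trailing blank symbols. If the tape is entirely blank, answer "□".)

Execution trace:
Initial: [q0]ababbaaa
Step 1: δ(q0, a) = (q3, □, R) → □[q3]babbaaa
Step 2: δ(q3, b) = (qR, a, L) → [qR]□aabbaaa

The machine reaches the reject state qR and halts.

Final tape (ignoring leading/trailing blanks): aabbaaa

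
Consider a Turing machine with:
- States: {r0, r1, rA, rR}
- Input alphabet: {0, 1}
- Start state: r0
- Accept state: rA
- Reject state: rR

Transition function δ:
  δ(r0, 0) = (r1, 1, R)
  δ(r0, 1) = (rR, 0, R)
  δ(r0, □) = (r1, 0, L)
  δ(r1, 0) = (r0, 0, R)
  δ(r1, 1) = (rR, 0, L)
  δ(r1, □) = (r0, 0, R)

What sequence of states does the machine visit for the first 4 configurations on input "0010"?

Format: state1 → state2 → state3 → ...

Execution trace:
Initial: [r0]0010
Step 1: δ(r0, 0) = (r1, 1, R) → 1[r1]010
Step 2: δ(r1, 0) = (r0, 0, R) → 10[r0]10
Step 3: δ(r0, 1) = (rR, 0, R) → 100[rR]0

The machine reaches the reject state rR and halts.

State sequence: r0 → r1 → r0 → rR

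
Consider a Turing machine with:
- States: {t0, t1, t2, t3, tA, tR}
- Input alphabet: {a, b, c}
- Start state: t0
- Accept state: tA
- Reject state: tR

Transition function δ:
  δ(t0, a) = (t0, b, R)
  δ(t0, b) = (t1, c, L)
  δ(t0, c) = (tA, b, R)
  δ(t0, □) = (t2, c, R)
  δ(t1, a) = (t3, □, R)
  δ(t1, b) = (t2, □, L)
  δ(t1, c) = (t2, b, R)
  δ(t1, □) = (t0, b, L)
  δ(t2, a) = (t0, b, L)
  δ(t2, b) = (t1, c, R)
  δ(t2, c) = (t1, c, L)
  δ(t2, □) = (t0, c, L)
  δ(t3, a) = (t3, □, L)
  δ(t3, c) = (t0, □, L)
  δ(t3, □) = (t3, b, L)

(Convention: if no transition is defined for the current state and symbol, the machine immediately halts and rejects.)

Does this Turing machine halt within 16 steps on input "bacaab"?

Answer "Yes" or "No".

Execution trace:
Initial: [t0]bacaab
Step 1: δ(t0, b) = (t1, c, L) → [t1]□cacaab
Step 2: δ(t1, □) = (t0, b, L) → [t0]□bcacaab
Step 3: δ(t0, □) = (t2, c, R) → c[t2]bcacaab
Step 4: δ(t2, b) = (t1, c, R) → cc[t1]cacaab
Step 5: δ(t1, c) = (t2, b, R) → ccb[t2]acaab
Step 6: δ(t2, a) = (t0, b, L) → cc[t0]bbcaab
Step 7: δ(t0, b) = (t1, c, L) → c[t1]ccbcaab
Step 8: δ(t1, c) = (t2, b, R) → cb[t2]cbcaab
Step 9: δ(t2, c) = (t1, c, L) → c[t1]bcbcaab
Step 10: δ(t1, b) = (t2, □, L) → [t2]c□cbcaab
Step 11: δ(t2, c) = (t1, c, L) → [t1]□c□cbcaab
Step 12: δ(t1, □) = (t0, b, L) → [t0]□bc□cbcaab
Step 13: δ(t0, □) = (t2, c, R) → c[t2]bc□cbcaab
Step 14: δ(t2, b) = (t1, c, R) → cc[t1]c□cbcaab
Step 15: δ(t1, c) = (t2, b, R) → ccb[t2]□cbcaab
Step 16: δ(t2, □) = (t0, c, L) → cc[t0]bccbcaab

The machine has not reached a halting state after 16 steps.
The machine did not halt within the 16-step bound.

Answer: No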